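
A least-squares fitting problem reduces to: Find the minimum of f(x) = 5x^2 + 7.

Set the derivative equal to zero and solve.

f(x) = 5x^2 + 7
f'(x) = 10x + (0) = 0
x = 0/10 = 0
f(0) = 7
Since f''(x) = 10 > 0, this is a minimum.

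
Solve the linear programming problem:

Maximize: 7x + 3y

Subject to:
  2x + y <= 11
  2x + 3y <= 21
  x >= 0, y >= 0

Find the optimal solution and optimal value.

Feasible vertices: (0, 0), (0, 7), (3, 5), (11/2, 0)
Objective 7x + 3y at each:
  (0, 0): 0
  (0, 7): 21
  (3, 5): 36
  (11/2, 0): 77/2
Maximum is 77/2 at (11/2, 0).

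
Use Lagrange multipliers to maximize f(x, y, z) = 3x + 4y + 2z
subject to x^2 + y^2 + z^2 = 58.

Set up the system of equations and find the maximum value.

Lagrange conditions: 3 = 2*lambda*x, 4 = 2*lambda*y, 2 = 2*lambda*z
So x:3 = y:4 = z:2, i.e. x = 3t, y = 4t, z = 2t
Constraint: t^2*(3^2 + 4^2 + 2^2) = 58
  t^2 * 29 = 58  =>  t = sqrt(2)
Maximum = 3*3t + 4*4t + 2*2t = 29*sqrt(2) = sqrt(1682)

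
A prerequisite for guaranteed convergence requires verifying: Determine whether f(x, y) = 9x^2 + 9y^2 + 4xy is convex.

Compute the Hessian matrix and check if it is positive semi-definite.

f(x,y) = 9x^2 + 9y^2 + 4xy
Hessian H = [[18, 4], [4, 18]]
trace(H) = 36, det(H) = 308
Eigenvalues: (36 +/- sqrt(64)) / 2 = 22, 14
Since both eigenvalues > 0, f is convex.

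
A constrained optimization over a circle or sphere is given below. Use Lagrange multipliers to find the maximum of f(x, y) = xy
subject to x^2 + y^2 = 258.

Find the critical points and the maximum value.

Lagrange conditions: y = 2*lambda*x and x = 2*lambda*y
If x = 0 then y = 0, violating the constraint, so x, y != 0.
Dividing: y/x = x/y => x^2 = y^2 => y = x or y = -x
Constraint: 2x^2 = 258 => x^2 = 129 => x = +/-sqrt(129)
Critical points: (sqrt(129), sqrt(129)), (-sqrt(129), -sqrt(129)), (sqrt(129), -sqrt(129)), (-sqrt(129), sqrt(129))
  y = x:  xy = x^2 = 129  at (sqrt(129), sqrt(129)) and (-sqrt(129), -sqrt(129))
  y = -x: xy = -x^2 = -129 at (sqrt(129), -sqrt(129)) and (-sqrt(129), sqrt(129))
Maximum xy = 129 at (sqrt(129), sqrt(129)) and (-sqrt(129), -sqrt(129))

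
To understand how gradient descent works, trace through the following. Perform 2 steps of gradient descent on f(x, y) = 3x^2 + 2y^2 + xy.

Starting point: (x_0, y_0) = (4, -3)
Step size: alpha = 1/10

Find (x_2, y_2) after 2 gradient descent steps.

f(x,y) = 3x^2 + 2y^2 + xy
grad_x = 6x + 1y, grad_y = 4y + 1x
Step 1: grad = (21, -8), (19/10, -11/5)
Step 2: grad = (46/5, -69/10), (49/50, -151/100)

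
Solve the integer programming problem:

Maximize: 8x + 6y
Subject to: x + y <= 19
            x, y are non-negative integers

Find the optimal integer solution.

Objective: 8x + 6y, constraint: x + y <= 19
Coefficient of x is 8 >= coefficient of y is 6, so allocate the entire budget to x.
Optimal: x = 19, y = 0, value = 152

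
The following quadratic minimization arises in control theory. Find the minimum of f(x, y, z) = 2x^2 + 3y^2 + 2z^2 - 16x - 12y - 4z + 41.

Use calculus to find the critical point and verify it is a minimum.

f(x,y,z) = 2x^2 + 3y^2 + 2z^2 - 16x - 12y - 4z + 41
df/dx = 4x + (-16) = 0 => x = 4
df/dy = 6y + (-12) = 0 => y = 2
df/dz = 4z + (-4) = 0 => z = 1
f(4,2,1) = 2*(4)^2 + 3*(2)^2 + 2*(1)^2 + -16*(4) + -12*(2) + -4*(1) + 41 = -5
Hessian is diagonal with entries 4, 6, 4 > 0, confirmed minimum.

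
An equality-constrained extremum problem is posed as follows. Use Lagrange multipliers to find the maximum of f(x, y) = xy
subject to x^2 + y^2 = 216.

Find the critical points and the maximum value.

Lagrange conditions: y = 2*lambda*x and x = 2*lambda*y
If x = 0 then y = 0, violating the constraint, so x, y != 0.
Dividing: y/x = x/y => x^2 = y^2 => y = x or y = -x
Constraint: 2x^2 = 216 => x^2 = 108 => x = +/-sqrt(108)
Critical points: (sqrt(108), sqrt(108)), (-sqrt(108), -sqrt(108)), (sqrt(108), -sqrt(108)), (-sqrt(108), sqrt(108))
  y = x:  xy = x^2 = 108  at (sqrt(108), sqrt(108)) and (-sqrt(108), -sqrt(108))
  y = -x: xy = -x^2 = -108 at (sqrt(108), -sqrt(108)) and (-sqrt(108), sqrt(108))
Maximum xy = 108 at (sqrt(108), sqrt(108)) and (-sqrt(108), -sqrt(108))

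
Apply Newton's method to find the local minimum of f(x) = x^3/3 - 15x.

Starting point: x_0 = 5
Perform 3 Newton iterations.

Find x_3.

f(x) = x^3/3 - 15x
f'(x) = x^2 - 15, f''(x) = 2x
Newton update: x_{n+1} = x_n - (x_n^2 - 15)/(2*x_n)
Step 1: x_0 = 5, f'=10, f''=10, x_1 = 4
Step 2: x_1 = 4, f'=1, f''=8, x_2 = 31/8
Step 3: x_2 = 31/8, f'=1/64, f''=31/4, x_3 = 1921/496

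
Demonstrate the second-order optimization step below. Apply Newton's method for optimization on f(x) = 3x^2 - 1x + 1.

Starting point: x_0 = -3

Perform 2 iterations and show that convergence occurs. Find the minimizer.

f(x) = 3x^2 - 1x + 1, f'(x) = 6x + (-1), f''(x) = 6
Step 1: f'(-3) = -19, x_1 = -3 - -19/6 = 1/6
Step 2: f'(1/6) = 0, x_2 = 1/6 (converged)
Newton's method converges in 1 step for quadratics.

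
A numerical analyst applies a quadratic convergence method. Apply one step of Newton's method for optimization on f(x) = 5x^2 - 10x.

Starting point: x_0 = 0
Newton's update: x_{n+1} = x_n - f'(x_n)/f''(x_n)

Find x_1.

f(x) = 5x^2 - 10x
f'(x) = 10x + (-10), f''(x) = 10
Newton step: x_1 = x_0 - f'(x_0)/f''(x_0)
f'(0) = -10
x_1 = 0 - -10/10 = 1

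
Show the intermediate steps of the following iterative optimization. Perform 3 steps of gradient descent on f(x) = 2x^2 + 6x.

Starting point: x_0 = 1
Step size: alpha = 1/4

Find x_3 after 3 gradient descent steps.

f(x) = 2x^2 + 6x, f'(x) = 4x + (6)
Step 1: f'(1) = 10, x_1 = 1 - 1/4 * 10 = -3/2
Step 2: f'(-3/2) = 0, x_2 = -3/2 - 1/4 * 0 = -3/2
Step 3: f'(-3/2) = 0, x_3 = -3/2 - 1/4 * 0 = -3/2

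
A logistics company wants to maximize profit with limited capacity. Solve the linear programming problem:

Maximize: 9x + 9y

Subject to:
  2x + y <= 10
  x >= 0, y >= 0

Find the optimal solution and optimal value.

The feasible region has vertices at [(0, 0), (5, 0), (0, 10)].
Checking objective 9x + 9y at each vertex:
  (0, 0): 9*0 + 9*0 = 0
  (5, 0): 9*5 + 9*0 = 45
  (0, 10): 9*0 + 9*10 = 90
Maximum is 90 at (0, 10).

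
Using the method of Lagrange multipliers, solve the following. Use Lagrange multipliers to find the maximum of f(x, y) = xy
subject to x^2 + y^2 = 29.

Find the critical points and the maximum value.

Lagrange conditions: y = 2*lambda*x and x = 2*lambda*y
If x = 0 then y = 0, violating the constraint, so x, y != 0.
Dividing: y/x = x/y => x^2 = y^2 => y = x or y = -x
Constraint: 2x^2 = 29 => x^2 = 29/2 => x = +/-sqrt(29/2)
Critical points: (sqrt(29/2), sqrt(29/2)), (-sqrt(29/2), -sqrt(29/2)), (sqrt(29/2), -sqrt(29/2)), (-sqrt(29/2), sqrt(29/2))
  y = x:  xy = x^2 = 29/2  at (sqrt(29/2), sqrt(29/2)) and (-sqrt(29/2), -sqrt(29/2))
  y = -x: xy = -x^2 = -29/2 at (sqrt(29/2), -sqrt(29/2)) and (-sqrt(29/2), sqrt(29/2))
Maximum xy = 29/2 at (sqrt(29/2), sqrt(29/2)) and (-sqrt(29/2), -sqrt(29/2))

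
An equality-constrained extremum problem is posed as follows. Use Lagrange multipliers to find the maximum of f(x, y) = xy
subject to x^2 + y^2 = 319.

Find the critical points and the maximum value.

Lagrange conditions: y = 2*lambda*x and x = 2*lambda*y
If x = 0 then y = 0, violating the constraint, so x, y != 0.
Dividing: y/x = x/y => x^2 = y^2 => y = x or y = -x
Constraint: 2x^2 = 319 => x^2 = 319/2 => x = +/-sqrt(319/2)
Critical points: (sqrt(319/2), sqrt(319/2)), (-sqrt(319/2), -sqrt(319/2)), (sqrt(319/2), -sqrt(319/2)), (-sqrt(319/2), sqrt(319/2))
  y = x:  xy = x^2 = 319/2  at (sqrt(319/2), sqrt(319/2)) and (-sqrt(319/2), -sqrt(319/2))
  y = -x: xy = -x^2 = -319/2 at (sqrt(319/2), -sqrt(319/2)) and (-sqrt(319/2), sqrt(319/2))
Maximum xy = 319/2 at (sqrt(319/2), sqrt(319/2)) and (-sqrt(319/2), -sqrt(319/2))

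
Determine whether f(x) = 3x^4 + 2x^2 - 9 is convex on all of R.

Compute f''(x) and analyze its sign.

f(x) = 3x^4 + 2x^2 - 9
f'(x) = 12x^3 + 4x
f''(x) = 36x^2 + 4
f''(x) = 36x^2 + 4 >= 4 > 0 for all x
Therefore, f is convex on R.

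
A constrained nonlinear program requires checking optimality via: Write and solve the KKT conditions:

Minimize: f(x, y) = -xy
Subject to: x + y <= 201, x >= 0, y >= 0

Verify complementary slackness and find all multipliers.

Problem: min -xy s.t. x + y <= 201 (multiplier lambda), x >= 0 (mu_x), y >= 0 (mu_y)
KKT stationarity: -y + lambda - mu_x = 0, -x + lambda - mu_y = 0, with lambda, mu_x, mu_y >= 0
Complementary slackness: lambda*(x + y - 201) = 0, mu_x*x = 0, mu_y*y = 0
If lambda = 0: y = -mu_x <= 0 and x = -mu_y <= 0 force x = y = 0 with f = 0; but x = y = 201/2 is feasible with f = -40401/4 < 0, so this is not the minimum. Hence lambda > 0 and x + y = 201.
Try x > 0, y > 0 (so mu_x = mu_y = 0): y = lambda, x = lambda => x = y = lambda
x + y = 201 => 2*lambda = 201 => lambda = 201/2
x* = y* = 201/2 > 0, consistent with mu_x = mu_y = 0.
(Any feasible point with x = 0 or y = 0 has f = 0 > -40401/4, so the minimum is not on those boundaries.)
min(-xy) = -40401/4 (i.e. max xy = 40401/4)
Multipliers: lambda = 201/2, mu_x = 0, mu_y = 0
Complementary slackness: lambda*(x + y - 201) = 201/2*(201/2 + 201/2 - 201) = 0, mu_x*x = 0*201/2 = 0, mu_y*y = 0*201/2 = 0. Satisfied.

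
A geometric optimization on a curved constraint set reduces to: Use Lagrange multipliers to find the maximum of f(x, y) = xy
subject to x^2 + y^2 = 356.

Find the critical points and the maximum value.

Lagrange conditions: y = 2*lambda*x and x = 2*lambda*y
If x = 0 then y = 0, violating the constraint, so x, y != 0.
Dividing: y/x = x/y => x^2 = y^2 => y = x or y = -x
Constraint: 2x^2 = 356 => x^2 = 178 => x = +/-sqrt(178)
Critical points: (sqrt(178), sqrt(178)), (-sqrt(178), -sqrt(178)), (sqrt(178), -sqrt(178)), (-sqrt(178), sqrt(178))
  y = x:  xy = x^2 = 178  at (sqrt(178), sqrt(178)) and (-sqrt(178), -sqrt(178))
  y = -x: xy = -x^2 = -178 at (sqrt(178), -sqrt(178)) and (-sqrt(178), sqrt(178))
Maximum xy = 178 at (sqrt(178), sqrt(178)) and (-sqrt(178), -sqrt(178))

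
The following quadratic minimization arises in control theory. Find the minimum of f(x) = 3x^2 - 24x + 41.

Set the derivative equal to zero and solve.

f(x) = 3x^2 - 24x + 41
f'(x) = 6x + (-24) = 0
x = 24/6 = 4
f(4) = -7
Since f''(x) = 6 > 0, this is a minimum.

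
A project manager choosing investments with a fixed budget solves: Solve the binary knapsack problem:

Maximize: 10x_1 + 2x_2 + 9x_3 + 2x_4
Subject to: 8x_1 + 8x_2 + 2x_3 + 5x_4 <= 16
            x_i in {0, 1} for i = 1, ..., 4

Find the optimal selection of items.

Items: item 1 (v=10, w=8), item 2 (v=2, w=8), item 3 (v=9, w=2), item 4 (v=2, w=5)
Capacity: 16
Checking all 16 subsets (w = total weight, v = total value):
  {}: w = 0, v = 0
  {1}: w = 8, v = 10
  {2}: w = 8, v = 2
  {3}: w = 2, v = 9
  {4}: w = 5, v = 2
  {1, 2}: w = 16, v = 12
  {1, 3}: w = 10, v = 19
  {1, 4}: w = 13, v = 12
  {2, 3}: w = 10, v = 11
  {2, 4}: w = 13, v = 4
  {3, 4}: w = 7, v = 11
  {1, 2, 3}: w = 18 > 16, infeasible
  {1, 2, 4}: w = 21 > 16, infeasible
  {1, 3, 4}: w = 15, v = 21
  {2, 3, 4}: w = 15, v = 13
  {1, 2, 3, 4}: w = 23 > 16, infeasible
Best feasible subset: items [1, 3, 4]
Total weight: 15 <= 16, total value: 21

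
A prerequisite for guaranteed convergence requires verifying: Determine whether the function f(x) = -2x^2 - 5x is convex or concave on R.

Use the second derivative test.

f(x) = -2x^2 - 5x
f'(x) = -4x - 5
f''(x) = -4
Since f''(x) = -4 < 0 for all x, f is concave on R.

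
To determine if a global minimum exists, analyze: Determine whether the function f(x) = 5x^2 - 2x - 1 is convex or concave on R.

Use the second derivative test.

f(x) = 5x^2 - 2x - 1
f'(x) = 10x - 2
f''(x) = 10
Since f''(x) = 10 > 0 for all x, f is convex on R.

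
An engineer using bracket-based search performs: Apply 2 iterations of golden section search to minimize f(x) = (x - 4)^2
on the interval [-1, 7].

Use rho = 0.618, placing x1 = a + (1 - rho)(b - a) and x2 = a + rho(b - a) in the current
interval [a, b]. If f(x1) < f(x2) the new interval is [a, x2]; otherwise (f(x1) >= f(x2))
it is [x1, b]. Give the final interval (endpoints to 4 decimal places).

Golden section search for min of f(x) = (x - 4)^2 on [-1, 7].
Each step: x1 = a + (1 - rho)(b - a), x2 = a + rho(b - a); if f(x1) < f(x2) keep [a, x2], otherwise keep [x1, b].
Step 1: [-1.0000, 7.0000], x1=2.0560 (f=3.7791), x2=3.9440 (f=0.0031); f(x1) > f(x2) => keep [2.0560, 7.0000]
Step 2: [2.0560, 7.0000], x1=3.9446 (f=0.0031), x2=5.1114 (f=1.2352); f(x1) < f(x2) => keep [2.0560, 5.1114]
Final interval: [2.0560, 5.1114]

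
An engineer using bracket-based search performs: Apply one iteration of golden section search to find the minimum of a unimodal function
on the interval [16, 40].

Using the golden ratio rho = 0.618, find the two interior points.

Golden section search on [16, 40].
Golden ratio rho = 0.618 (approx).
Interior points:
  x_1 = 16 + (1-0.618)*24 = 25.1680
  x_2 = 16 + 0.618*24 = 30.8320
Compare f(x_1) and f(x_2) to determine which subinterval to keep.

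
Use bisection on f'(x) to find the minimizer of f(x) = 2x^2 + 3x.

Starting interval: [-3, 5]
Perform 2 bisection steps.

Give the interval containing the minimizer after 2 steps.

Finding critical point of f(x) = 2x^2 + 3x using bisection on f'(x) = 4x + 3.
f'(x) = 0 when x = -3/4.
Starting interval: [-3, 5]
Step 1: mid = 1, f'(mid) = 7, new interval = [-3, 1]
Step 2: mid = -1, f'(mid) = -1, new interval = [-1, 1]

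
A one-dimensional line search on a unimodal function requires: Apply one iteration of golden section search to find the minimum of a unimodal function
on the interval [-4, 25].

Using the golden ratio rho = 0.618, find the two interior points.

Golden section search on [-4, 25].
Golden ratio rho = 0.618 (approx).
Interior points:
  x_1 = -4 + (1-0.618)*29 = 7.0780
  x_2 = -4 + 0.618*29 = 13.9220
Compare f(x_1) and f(x_2) to determine which subinterval to keep.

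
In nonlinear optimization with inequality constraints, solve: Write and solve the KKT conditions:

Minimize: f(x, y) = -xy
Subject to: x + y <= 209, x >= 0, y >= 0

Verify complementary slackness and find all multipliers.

Problem: min -xy s.t. x + y <= 209 (multiplier lambda), x >= 0 (mu_x), y >= 0 (mu_y)
KKT stationarity: -y + lambda - mu_x = 0, -x + lambda - mu_y = 0, with lambda, mu_x, mu_y >= 0
Complementary slackness: lambda*(x + y - 209) = 0, mu_x*x = 0, mu_y*y = 0
If lambda = 0: y = -mu_x <= 0 and x = -mu_y <= 0 force x = y = 0 with f = 0; but x = y = 209/2 is feasible with f = -43681/4 < 0, so this is not the minimum. Hence lambda > 0 and x + y = 209.
Try x > 0, y > 0 (so mu_x = mu_y = 0): y = lambda, x = lambda => x = y = lambda
x + y = 209 => 2*lambda = 209 => lambda = 209/2
x* = y* = 209/2 > 0, consistent with mu_x = mu_y = 0.
(Any feasible point with x = 0 or y = 0 has f = 0 > -43681/4, so the minimum is not on those boundaries.)
min(-xy) = -43681/4 (i.e. max xy = 43681/4)
Multipliers: lambda = 209/2, mu_x = 0, mu_y = 0
Complementary slackness: lambda*(x + y - 209) = 209/2*(209/2 + 209/2 - 209) = 0, mu_x*x = 0*209/2 = 0, mu_y*y = 0*209/2 = 0. Satisfied.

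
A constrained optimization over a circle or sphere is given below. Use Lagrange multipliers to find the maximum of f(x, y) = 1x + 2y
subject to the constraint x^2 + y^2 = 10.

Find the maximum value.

Set up Lagrange conditions: grad f = lambda * grad g
  1 = 2*lambda*x
  2 = 2*lambda*y
From these: x/y = 1/2, so x = 1t, y = 2t for some t.
Substitute into constraint: (1t)^2 + (2t)^2 = 10
  t^2 * 5 = 10
  t = sqrt(10/5)
Maximum = 1*x + 2*y = (1^2 + 2^2)*t = 5 * sqrt(10/5) = sqrt(50)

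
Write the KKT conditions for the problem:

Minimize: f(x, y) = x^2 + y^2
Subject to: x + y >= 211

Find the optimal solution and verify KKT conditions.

KKT conditions for min x^2 + y^2 s.t. x + y >= 211:
Stationarity: 2x = mu, 2y = mu
So x = y = mu/2.
Complementary slackness: mu*(x + y - 211) = 0
Primal feasibility: x + y >= 211; dual feasibility: mu >= 0
If mu = 0 then x = y = 0, but 0 + 0 < 211 is infeasible, so the constraint is active.
Constraint active: x + y = 2*(mu/2) = 211 => mu = 211
x = y = 211/2, f = 44521/2
Verify: stationarity 2*(211/2) = 211 = mu; primal 211/2 + 211/2 = 211 >= 211; dual mu = 211 >= 0; complementary slackness 211*(211 - 211) = 0. All KKT conditions hold.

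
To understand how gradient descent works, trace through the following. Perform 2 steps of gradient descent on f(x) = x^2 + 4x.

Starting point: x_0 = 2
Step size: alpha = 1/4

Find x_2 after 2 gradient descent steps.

f(x) = x^2 + 4x, f'(x) = 2x + (4)
Step 1: f'(2) = 8, x_1 = 2 - 1/4 * 8 = 0
Step 2: f'(0) = 4, x_2 = 0 - 1/4 * 4 = -1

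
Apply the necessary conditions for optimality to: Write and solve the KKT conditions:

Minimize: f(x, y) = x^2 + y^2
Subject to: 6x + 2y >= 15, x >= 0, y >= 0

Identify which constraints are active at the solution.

KKT conditions for min x^2 + y^2 s.t. 6x + 2y >= 15, x >= 0, y >= 0:
Stationarity: 2x = mu*6 + mu_x, 2y = mu*2 + mu_y, with mu, mu_x, mu_y >= 0
Complementary slackness: mu*(6x + 2y - 15) = 0, mu_x*x = 0, mu_y*y = 0
(0, 0) is infeasible (6*0 + 2*0 < 15), so if mu = 0 stationarity would force x = mu_x/2 >= 0, y = mu_y/2 >= 0 with mu_x*x = mu_y*y = 0, i.e. x = y = 0: contradiction. Hence mu > 0 and 6x + 2y = 15 is active.
Try x > 0, y > 0 (so mu_x = mu_y = 0): x = 6*mu/2, y = 2*mu/2
Substitute: 6*(6*mu/2) + 2*(2*mu/2) = 15
  mu*40/2 = 15 => mu = 3/4
x* = 9/4 > 0, y* = 3/4 > 0, consistent with mu_x = mu_y = 0.
f is convex and the constraints are linear, so this KKT point is the global minimum.
f* = 45/8
Active constraints: 6x + 2y >= 15 (holds with equality, mu = 3/4 > 0); x >= 0 and y >= 0 are inactive (mu_x = mu_y = 0).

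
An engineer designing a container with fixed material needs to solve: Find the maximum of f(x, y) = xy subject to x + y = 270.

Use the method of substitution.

Substitute y = 270 - x into f(x,y) = xy:
g(x) = x(270 - x) = 270x - x^2
g'(x) = 270 - 2x = 0  =>  x = 135
y = 270 - 135 = 135
Maximum value = 135 * 135 = 18225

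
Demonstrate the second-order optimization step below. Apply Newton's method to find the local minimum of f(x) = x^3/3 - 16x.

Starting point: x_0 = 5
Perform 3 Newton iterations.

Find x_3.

f(x) = x^3/3 - 16x
f'(x) = x^2 - 16, f''(x) = 2x
Newton update: x_{n+1} = x_n - (x_n^2 - 16)/(2*x_n)
Step 1: x_0 = 5, f'=9, f''=10, x_1 = 41/10
Step 2: x_1 = 41/10, f'=81/100, f''=41/5, x_2 = 3281/820
Step 3: x_2 = 3281/820, f'=6561/672400, f''=3281/410, x_3 = 21523361/5380840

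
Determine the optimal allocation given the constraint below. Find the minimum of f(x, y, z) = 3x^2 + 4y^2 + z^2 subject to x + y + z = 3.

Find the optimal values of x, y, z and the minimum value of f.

Using Lagrange multipliers on f = 3x^2 + 4y^2 + z^2 with constraint x + y + z = 3:
Conditions: 2*3*x = lambda, 2*4*y = lambda, 2*1*z = lambda
So x = lambda/6, y = lambda/8, z = lambda/2
Substituting into constraint: lambda * (19/24) = 3
lambda = 72/19
x = 12/19, y = 9/19, z = 36/19
Minimum value = 108/19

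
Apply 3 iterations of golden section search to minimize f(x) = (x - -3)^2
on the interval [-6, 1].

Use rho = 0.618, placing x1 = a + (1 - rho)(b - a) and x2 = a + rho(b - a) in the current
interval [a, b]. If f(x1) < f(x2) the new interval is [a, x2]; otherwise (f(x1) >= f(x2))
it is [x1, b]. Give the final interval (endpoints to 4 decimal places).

Golden section search for min of f(x) = (x - -3)^2 on [-6, 1].
Each step: x1 = a + (1 - rho)(b - a), x2 = a + rho(b - a); if f(x1) < f(x2) keep [a, x2], otherwise keep [x1, b].
Step 1: [-6.0000, 1.0000], x1=-3.3260 (f=0.1063), x2=-1.6740 (f=1.7583); f(x1) < f(x2) => keep [-6.0000, -1.6740]
Step 2: [-6.0000, -1.6740], x1=-4.3475 (f=1.8157), x2=-3.3265 (f=0.1066); f(x1) > f(x2) => keep [-4.3475, -1.6740]
Step 3: [-4.3475, -1.6740], x1=-3.3262 (f=0.1064), x2=-2.6953 (f=0.0929); f(x1) > f(x2) => keep [-3.3262, -1.6740]
Final interval: [-3.3262, -1.6740]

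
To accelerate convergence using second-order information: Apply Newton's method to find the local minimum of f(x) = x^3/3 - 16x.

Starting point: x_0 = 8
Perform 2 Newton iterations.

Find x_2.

f(x) = x^3/3 - 16x
f'(x) = x^2 - 16, f''(x) = 2x
Newton update: x_{n+1} = x_n - (x_n^2 - 16)/(2*x_n)
Step 1: x_0 = 8, f'=48, f''=16, x_1 = 5
Step 2: x_1 = 5, f'=9, f''=10, x_2 = 41/10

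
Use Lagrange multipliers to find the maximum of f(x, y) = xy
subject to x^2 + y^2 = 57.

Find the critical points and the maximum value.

Lagrange conditions: y = 2*lambda*x and x = 2*lambda*y
If x = 0 then y = 0, violating the constraint, so x, y != 0.
Dividing: y/x = x/y => x^2 = y^2 => y = x or y = -x
Constraint: 2x^2 = 57 => x^2 = 57/2 => x = +/-sqrt(57/2)
Critical points: (sqrt(57/2), sqrt(57/2)), (-sqrt(57/2), -sqrt(57/2)), (sqrt(57/2), -sqrt(57/2)), (-sqrt(57/2), sqrt(57/2))
  y = x:  xy = x^2 = 57/2  at (sqrt(57/2), sqrt(57/2)) and (-sqrt(57/2), -sqrt(57/2))
  y = -x: xy = -x^2 = -57/2 at (sqrt(57/2), -sqrt(57/2)) and (-sqrt(57/2), sqrt(57/2))
Maximum xy = 57/2 at (sqrt(57/2), sqrt(57/2)) and (-sqrt(57/2), -sqrt(57/2))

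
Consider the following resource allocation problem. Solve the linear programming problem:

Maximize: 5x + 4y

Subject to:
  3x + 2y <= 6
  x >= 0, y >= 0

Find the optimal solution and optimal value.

The feasible region has vertices at [(0, 0), (2, 0), (0, 3)].
Checking objective 5x + 4y at each vertex:
  (0, 0): 5*0 + 4*0 = 0
  (2, 0): 5*2 + 4*0 = 10
  (0, 3): 5*0 + 4*3 = 12
Maximum is 12 at (0, 3).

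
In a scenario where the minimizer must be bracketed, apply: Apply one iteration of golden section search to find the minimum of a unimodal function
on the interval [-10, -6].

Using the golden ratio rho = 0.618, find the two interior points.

Golden section search on [-10, -6].
Golden ratio rho = 0.618 (approx).
Interior points:
  x_1 = -10 + (1-0.618)*4 = -8.4720
  x_2 = -10 + 0.618*4 = -7.5280
Compare f(x_1) and f(x_2) to determine which subinterval to keep.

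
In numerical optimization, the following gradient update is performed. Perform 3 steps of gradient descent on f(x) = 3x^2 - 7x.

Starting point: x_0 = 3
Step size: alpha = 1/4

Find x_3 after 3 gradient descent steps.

f(x) = 3x^2 - 7x, f'(x) = 6x + (-7)
Step 1: f'(3) = 11, x_1 = 3 - 1/4 * 11 = 1/4
Step 2: f'(1/4) = -11/2, x_2 = 1/4 - 1/4 * -11/2 = 13/8
Step 3: f'(13/8) = 11/4, x_3 = 13/8 - 1/4 * 11/4 = 15/16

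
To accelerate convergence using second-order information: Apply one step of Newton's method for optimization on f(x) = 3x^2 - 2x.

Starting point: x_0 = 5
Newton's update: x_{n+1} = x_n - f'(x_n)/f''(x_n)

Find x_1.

f(x) = 3x^2 - 2x
f'(x) = 6x + (-2), f''(x) = 6
Newton step: x_1 = x_0 - f'(x_0)/f''(x_0)
f'(5) = 28
x_1 = 5 - 28/6 = 1/3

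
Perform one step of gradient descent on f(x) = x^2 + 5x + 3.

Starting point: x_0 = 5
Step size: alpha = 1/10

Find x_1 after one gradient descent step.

f(x) = x^2 + 5x + 3
f'(x) = 2x + 5
f'(5) = 2*5 + (5) = 15
x_1 = x_0 - alpha * f'(x_0) = 5 - 1/10 * 15 = 7/2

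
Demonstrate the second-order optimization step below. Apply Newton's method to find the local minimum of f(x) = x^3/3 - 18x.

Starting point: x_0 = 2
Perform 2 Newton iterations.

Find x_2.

f(x) = x^3/3 - 18x
f'(x) = x^2 - 18, f''(x) = 2x
Newton update: x_{n+1} = x_n - (x_n^2 - 18)/(2*x_n)
Step 1: x_0 = 2, f'=-14, f''=4, x_1 = 11/2
Step 2: x_1 = 11/2, f'=49/4, f''=11, x_2 = 193/44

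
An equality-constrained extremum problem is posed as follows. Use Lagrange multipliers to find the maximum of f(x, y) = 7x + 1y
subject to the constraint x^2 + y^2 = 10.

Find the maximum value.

Set up Lagrange conditions: grad f = lambda * grad g
  7 = 2*lambda*x
  1 = 2*lambda*y
From these: x/y = 7/1, so x = 7t, y = 1t for some t.
Substitute into constraint: (7t)^2 + (1t)^2 = 10
  t^2 * 50 = 10
  t = sqrt(10/50)
Maximum = 7*x + 1*y = (7^2 + 1^2)*t = 50 * sqrt(10/50) = sqrt(500)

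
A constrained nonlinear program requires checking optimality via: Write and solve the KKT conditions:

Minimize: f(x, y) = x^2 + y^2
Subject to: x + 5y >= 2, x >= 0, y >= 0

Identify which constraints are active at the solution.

KKT conditions for min x^2 + y^2 s.t. 1x + 5y >= 2, x >= 0, y >= 0:
Stationarity: 2x = mu*1 + mu_x, 2y = mu*5 + mu_y, with mu, mu_x, mu_y >= 0
Complementary slackness: mu*(x + 5y - 2) = 0, mu_x*x = 0, mu_y*y = 0
(0, 0) is infeasible (1*0 + 5*0 < 2), so if mu = 0 stationarity would force x = mu_x/2 >= 0, y = mu_y/2 >= 0 with mu_x*x = mu_y*y = 0, i.e. x = y = 0: contradiction. Hence mu > 0 and x + 5y = 2 is active.
Try x > 0, y > 0 (so mu_x = mu_y = 0): x = 1*mu/2, y = 5*mu/2
Substitute: 1*(1*mu/2) + 5*(5*mu/2) = 2
  mu*26/2 = 2 => mu = 2/13
x* = 1/13 > 0, y* = 5/13 > 0, consistent with mu_x = mu_y = 0.
f is convex and the constraints are linear, so this KKT point is the global minimum.
f* = 2/13
Active constraints: x + 5y >= 2 (holds with equality, mu = 2/13 > 0); x >= 0 and y >= 0 are inactive (mu_x = mu_y = 0).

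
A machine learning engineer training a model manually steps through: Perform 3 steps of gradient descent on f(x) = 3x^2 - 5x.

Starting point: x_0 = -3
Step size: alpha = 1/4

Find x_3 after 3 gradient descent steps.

f(x) = 3x^2 - 5x, f'(x) = 6x + (-5)
Step 1: f'(-3) = -23, x_1 = -3 - 1/4 * -23 = 11/4
Step 2: f'(11/4) = 23/2, x_2 = 11/4 - 1/4 * 23/2 = -1/8
Step 3: f'(-1/8) = -23/4, x_3 = -1/8 - 1/4 * -23/4 = 21/16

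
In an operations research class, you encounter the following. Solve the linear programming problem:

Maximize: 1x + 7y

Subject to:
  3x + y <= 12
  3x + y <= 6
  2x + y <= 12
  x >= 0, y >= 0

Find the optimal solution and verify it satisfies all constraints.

Feasible vertices: (0, 0), (0, 6), (2, 0)
Objective 1x + 7y at each vertex:
  (0, 0): 0
  (0, 6): 42
  (2, 0): 2
Maximum is 42 at (0, 6).
Verify constraints at (x, y) = (0, 6):
  3*0 + 1*6 = 6 <= 12
  3*0 + 1*6 = 6 <= 6 (active)
  2*0 + 1*6 = 6 <= 12
  x = 0 >= 0, y = 6 >= 0. All constraints satisfied.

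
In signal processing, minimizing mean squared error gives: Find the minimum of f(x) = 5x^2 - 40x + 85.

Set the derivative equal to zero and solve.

f(x) = 5x^2 - 40x + 85
f'(x) = 10x + (-40) = 0
x = 40/10 = 4
f(4) = 5
Since f''(x) = 10 > 0, this is a minimum.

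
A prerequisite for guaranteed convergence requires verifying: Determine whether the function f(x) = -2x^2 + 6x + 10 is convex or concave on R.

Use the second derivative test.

f(x) = -2x^2 + 6x + 10
f'(x) = -4x + 6
f''(x) = -4
Since f''(x) = -4 < 0 for all x, f is concave on R.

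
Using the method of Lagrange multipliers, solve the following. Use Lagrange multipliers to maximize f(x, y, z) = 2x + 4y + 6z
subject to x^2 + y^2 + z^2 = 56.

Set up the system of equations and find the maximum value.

Lagrange conditions: 2 = 2*lambda*x, 4 = 2*lambda*y, 6 = 2*lambda*z
So x:2 = y:4 = z:6, i.e. x = 2t, y = 4t, z = 6t
Constraint: t^2*(2^2 + 4^2 + 6^2) = 56
  t^2 * 56 = 56  =>  t = sqrt(1)
Maximum = 2*2t + 4*4t + 6*6t = 56*sqrt(1) = 56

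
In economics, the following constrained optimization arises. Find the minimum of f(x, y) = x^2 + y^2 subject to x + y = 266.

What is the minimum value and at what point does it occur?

Substitute y = 266 - x into f(x,y) = x^2 + y^2:
g(x) = x^2 + (266 - x)^2 = 2x^2 - 532x + 70756
g'(x) = 4x - 532 = 0  =>  x = 133
y = 266 - 133 = 133
Minimum value = 133^2 + 133^2 = 35378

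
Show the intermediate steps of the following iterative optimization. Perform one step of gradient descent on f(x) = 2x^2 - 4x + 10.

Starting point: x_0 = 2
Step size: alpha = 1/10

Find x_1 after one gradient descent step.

f(x) = 2x^2 - 4x + 10
f'(x) = 4x - 4
f'(2) = 4*2 + (-4) = 4
x_1 = x_0 - alpha * f'(x_0) = 2 - 1/10 * 4 = 8/5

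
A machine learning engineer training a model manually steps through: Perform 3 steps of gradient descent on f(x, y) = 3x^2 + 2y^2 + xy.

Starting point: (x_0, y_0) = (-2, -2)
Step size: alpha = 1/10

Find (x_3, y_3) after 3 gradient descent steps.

f(x,y) = 3x^2 + 2y^2 + xy
grad_x = 6x + 1y, grad_y = 4y + 1x
Step 1: grad = (-14, -10), (-3/5, -1)
Step 2: grad = (-23/5, -23/5), (-7/50, -27/50)
Step 3: grad = (-69/50, -23/10), (-1/500, -31/100)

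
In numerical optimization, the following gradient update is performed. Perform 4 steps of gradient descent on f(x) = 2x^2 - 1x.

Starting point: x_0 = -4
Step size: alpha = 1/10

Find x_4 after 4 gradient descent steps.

f(x) = 2x^2 - 1x, f'(x) = 4x + (-1)
Step 1: f'(-4) = -17, x_1 = -4 - 1/10 * -17 = -23/10
Step 2: f'(-23/10) = -51/5, x_2 = -23/10 - 1/10 * -51/5 = -32/25
Step 3: f'(-32/25) = -153/25, x_3 = -32/25 - 1/10 * -153/25 = -167/250
Step 4: f'(-167/250) = -459/125, x_4 = -167/250 - 1/10 * -459/125 = -188/625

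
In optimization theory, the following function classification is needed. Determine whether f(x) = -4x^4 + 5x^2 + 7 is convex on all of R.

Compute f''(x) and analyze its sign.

f(x) = -4x^4 + 5x^2 + 7
f'(x) = -16x^3 + 10x
f''(x) = -48x^2 + 10
f''(x) = -48x^2 + 10 -> -inf as |x| -> inf
Therefore, f is not globally convex on R.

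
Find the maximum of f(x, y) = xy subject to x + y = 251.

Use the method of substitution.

Substitute y = 251 - x into f(x,y) = xy:
g(x) = x(251 - x) = 251x - x^2
g'(x) = 251 - 2x = 0  =>  x = 251/2
y = 251 - 251/2 = 251/2
Maximum value = (251/2) * (251/2) = 63001/4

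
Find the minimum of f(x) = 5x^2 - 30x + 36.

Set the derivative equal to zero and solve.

f(x) = 5x^2 - 30x + 36
f'(x) = 10x + (-30) = 0
x = 30/10 = 3
f(3) = -9
Since f''(x) = 10 > 0, this is a minimum.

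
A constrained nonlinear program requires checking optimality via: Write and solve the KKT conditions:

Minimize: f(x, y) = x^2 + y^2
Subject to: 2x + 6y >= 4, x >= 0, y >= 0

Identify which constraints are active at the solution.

KKT conditions for min x^2 + y^2 s.t. 2x + 6y >= 4, x >= 0, y >= 0:
Stationarity: 2x = mu*2 + mu_x, 2y = mu*6 + mu_y, with mu, mu_x, mu_y >= 0
Complementary slackness: mu*(2x + 6y - 4) = 0, mu_x*x = 0, mu_y*y = 0
(0, 0) is infeasible (2*0 + 6*0 < 4), so if mu = 0 stationarity would force x = mu_x/2 >= 0, y = mu_y/2 >= 0 with mu_x*x = mu_y*y = 0, i.e. x = y = 0: contradiction. Hence mu > 0 and 2x + 6y = 4 is active.
Try x > 0, y > 0 (so mu_x = mu_y = 0): x = 2*mu/2, y = 6*mu/2
Substitute: 2*(2*mu/2) + 6*(6*mu/2) = 4
  mu*40/2 = 4 => mu = 1/5
x* = 1/5 > 0, y* = 3/5 > 0, consistent with mu_x = mu_y = 0.
f is convex and the constraints are linear, so this KKT point is the global minimum.
f* = 2/5
Active constraints: 2x + 6y >= 4 (holds with equality, mu = 1/5 > 0); x >= 0 and y >= 0 are inactive (mu_x = mu_y = 0).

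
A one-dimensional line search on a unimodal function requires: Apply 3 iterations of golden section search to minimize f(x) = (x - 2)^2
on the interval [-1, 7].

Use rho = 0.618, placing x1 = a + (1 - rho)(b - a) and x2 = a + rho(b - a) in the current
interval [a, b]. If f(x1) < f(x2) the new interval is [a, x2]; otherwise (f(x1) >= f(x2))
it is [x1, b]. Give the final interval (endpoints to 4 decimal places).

Golden section search for min of f(x) = (x - 2)^2 on [-1, 7].
Each step: x1 = a + (1 - rho)(b - a), x2 = a + rho(b - a); if f(x1) < f(x2) keep [a, x2], otherwise keep [x1, b].
Step 1: [-1.0000, 7.0000], x1=2.0560 (f=0.0031), x2=3.9440 (f=3.7791); f(x1) < f(x2) => keep [-1.0000, 3.9440]
Step 2: [-1.0000, 3.9440], x1=0.8886 (f=1.2352), x2=2.0554 (f=0.0031); f(x1) > f(x2) => keep [0.8886, 3.9440]
Step 3: [0.8886, 3.9440], x1=2.0558 (f=0.0031), x2=2.7768 (f=0.6035); f(x1) < f(x2) => keep [0.8886, 2.7768]
Final interval: [0.8886, 2.7768]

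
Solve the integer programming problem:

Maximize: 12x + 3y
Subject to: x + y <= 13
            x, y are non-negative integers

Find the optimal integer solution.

Objective: 12x + 3y, constraint: x + y <= 13
Coefficient of x is 12 >= coefficient of y is 3, so allocate the entire budget to x.
Optimal: x = 13, y = 0, value = 156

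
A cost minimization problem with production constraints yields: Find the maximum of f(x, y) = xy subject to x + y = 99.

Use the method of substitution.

Substitute y = 99 - x into f(x,y) = xy:
g(x) = x(99 - x) = 99x - x^2
g'(x) = 99 - 2x = 0  =>  x = 99/2
y = 99 - 99/2 = 99/2
Maximum value = (99/2) * (99/2) = 9801/4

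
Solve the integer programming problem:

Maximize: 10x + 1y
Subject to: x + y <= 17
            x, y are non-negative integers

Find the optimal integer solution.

Objective: 10x + 1y, constraint: x + y <= 17
Coefficient of x is 10 >= coefficient of y is 1, so allocate the entire budget to x.
Optimal: x = 17, y = 0, value = 170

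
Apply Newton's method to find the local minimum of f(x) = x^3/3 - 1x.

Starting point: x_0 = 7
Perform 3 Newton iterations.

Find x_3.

f(x) = x^3/3 - 1x
f'(x) = x^2 - 1, f''(x) = 2x
Newton update: x_{n+1} = x_n - (x_n^2 - 1)/(2*x_n)
Step 1: x_0 = 7, f'=48, f''=14, x_1 = 25/7
Step 2: x_1 = 25/7, f'=576/49, f''=50/7, x_2 = 337/175
Step 3: x_2 = 337/175, f'=82944/30625, f''=674/175, x_3 = 72097/58975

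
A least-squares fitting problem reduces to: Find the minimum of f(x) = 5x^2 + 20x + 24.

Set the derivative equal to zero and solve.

f(x) = 5x^2 + 20x + 24
f'(x) = 10x + (20) = 0
x = -20/10 = -2
f(-2) = 4
Since f''(x) = 10 > 0, this is a minimum.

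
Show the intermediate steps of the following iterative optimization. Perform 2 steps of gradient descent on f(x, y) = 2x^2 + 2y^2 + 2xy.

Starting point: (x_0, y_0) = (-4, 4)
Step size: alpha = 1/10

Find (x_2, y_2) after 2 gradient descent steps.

f(x,y) = 2x^2 + 2y^2 + 2xy
grad_x = 4x + 2y, grad_y = 4y + 2x
Step 1: grad = (-8, 8), (-16/5, 16/5)
Step 2: grad = (-32/5, 32/5), (-64/25, 64/25)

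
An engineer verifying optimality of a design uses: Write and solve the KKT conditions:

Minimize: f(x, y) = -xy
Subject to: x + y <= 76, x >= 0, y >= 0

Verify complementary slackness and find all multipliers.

Problem: min -xy s.t. x + y <= 76 (multiplier lambda), x >= 0 (mu_x), y >= 0 (mu_y)
KKT stationarity: -y + lambda - mu_x = 0, -x + lambda - mu_y = 0, with lambda, mu_x, mu_y >= 0
Complementary slackness: lambda*(x + y - 76) = 0, mu_x*x = 0, mu_y*y = 0
If lambda = 0: y = -mu_x <= 0 and x = -mu_y <= 0 force x = y = 0 with f = 0; but x = y = 38 is feasible with f = -1444 < 0, so this is not the minimum. Hence lambda > 0 and x + y = 76.
Try x > 0, y > 0 (so mu_x = mu_y = 0): y = lambda, x = lambda => x = y = lambda
x + y = 76 => 2*lambda = 76 => lambda = 38
x* = y* = 38 > 0, consistent with mu_x = mu_y = 0.
(Any feasible point with x = 0 or y = 0 has f = 0 > -1444, so the minimum is not on those boundaries.)
min(-xy) = -1444 (i.e. max xy = 1444)
Multipliers: lambda = 38, mu_x = 0, mu_y = 0
Complementary slackness: lambda*(x + y - 76) = 38*(38 + 38 - 76) = 0, mu_x*x = 0*38 = 0, mu_y*y = 0*38 = 0. Satisfied.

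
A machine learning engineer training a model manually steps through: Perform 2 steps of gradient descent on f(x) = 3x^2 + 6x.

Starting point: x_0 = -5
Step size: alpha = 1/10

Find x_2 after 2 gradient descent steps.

f(x) = 3x^2 + 6x, f'(x) = 6x + (6)
Step 1: f'(-5) = -24, x_1 = -5 - 1/10 * -24 = -13/5
Step 2: f'(-13/5) = -48/5, x_2 = -13/5 - 1/10 * -48/5 = -41/25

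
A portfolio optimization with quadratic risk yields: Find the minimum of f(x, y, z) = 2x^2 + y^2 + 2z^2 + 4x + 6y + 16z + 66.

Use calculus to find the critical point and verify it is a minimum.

f(x,y,z) = 2x^2 + y^2 + 2z^2 + 4x + 6y + 16z + 66
df/dx = 4x + (4) = 0 => x = -1
df/dy = 2y + (6) = 0 => y = -3
df/dz = 4z + (16) = 0 => z = -4
f(-1,-3,-4) = 2*(-1)^2 + 1*(-3)^2 + 2*(-4)^2 + 4*(-1) + 6*(-3) + 16*(-4) + 66 = 23
Hessian is diagonal with entries 4, 2, 4 > 0, confirmed minimum.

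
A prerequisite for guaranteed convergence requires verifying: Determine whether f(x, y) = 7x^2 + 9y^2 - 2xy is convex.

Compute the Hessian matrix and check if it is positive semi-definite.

f(x,y) = 7x^2 + 9y^2 - 2xy
Hessian H = [[14, -2], [-2, 18]]
trace(H) = 32, det(H) = 248
Eigenvalues: (32 +/- sqrt(32)) / 2 = 18.83, 13.17
Since both eigenvalues > 0, f is convex.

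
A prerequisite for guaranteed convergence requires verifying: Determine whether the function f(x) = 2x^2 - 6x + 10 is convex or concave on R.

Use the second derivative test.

f(x) = 2x^2 - 6x + 10
f'(x) = 4x - 6
f''(x) = 4
Since f''(x) = 4 > 0 for all x, f is convex on R.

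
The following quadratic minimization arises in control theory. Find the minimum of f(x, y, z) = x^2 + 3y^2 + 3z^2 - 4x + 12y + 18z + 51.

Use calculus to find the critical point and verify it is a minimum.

f(x,y,z) = x^2 + 3y^2 + 3z^2 - 4x + 12y + 18z + 51
df/dx = 2x + (-4) = 0 => x = 2
df/dy = 6y + (12) = 0 => y = -2
df/dz = 6z + (18) = 0 => z = -3
f(2,-2,-3) = 1*(2)^2 + 3*(-2)^2 + 3*(-3)^2 + -4*(2) + 12*(-2) + 18*(-3) + 51 = 8
Hessian is diagonal with entries 2, 6, 6 > 0, confirmed minimum.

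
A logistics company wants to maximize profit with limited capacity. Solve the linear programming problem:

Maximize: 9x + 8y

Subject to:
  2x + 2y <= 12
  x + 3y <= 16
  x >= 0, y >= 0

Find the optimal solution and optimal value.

Feasible vertices: (0, 0), (0, 16/3), (1, 5), (6, 0)
Objective 9x + 8y at each:
  (0, 0): 0
  (0, 16/3): 128/3
  (1, 5): 49
  (6, 0): 54
Maximum is 54 at (6, 0).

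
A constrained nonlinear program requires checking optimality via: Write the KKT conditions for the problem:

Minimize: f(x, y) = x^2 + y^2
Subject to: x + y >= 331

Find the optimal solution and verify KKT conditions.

KKT conditions for min x^2 + y^2 s.t. x + y >= 331:
Stationarity: 2x = mu, 2y = mu
So x = y = mu/2.
Complementary slackness: mu*(x + y - 331) = 0
Primal feasibility: x + y >= 331; dual feasibility: mu >= 0
If mu = 0 then x = y = 0, but 0 + 0 < 331 is infeasible, so the constraint is active.
Constraint active: x + y = 2*(mu/2) = 331 => mu = 331
x = y = 331/2, f = 109561/2
Verify: stationarity 2*(331/2) = 331 = mu; primal 331/2 + 331/2 = 331 >= 331; dual mu = 331 >= 0; complementary slackness 331*(331 - 331) = 0. All KKT conditions hold.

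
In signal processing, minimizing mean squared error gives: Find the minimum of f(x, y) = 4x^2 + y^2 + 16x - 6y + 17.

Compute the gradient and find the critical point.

f(x,y) = 4x^2 + y^2 + 16x - 6y + 17
df/dx = 8x + (16) = 0  =>  x = -2
df/dy = 2y + (-6) = 0  =>  y = 3
f(-2, 3) = 4*(-2)^2 + 1*(3)^2 + 16*(-2) + -6*(3) + 17 = -8
Hessian is diagonal with entries 8, 2 > 0, so this is a minimum.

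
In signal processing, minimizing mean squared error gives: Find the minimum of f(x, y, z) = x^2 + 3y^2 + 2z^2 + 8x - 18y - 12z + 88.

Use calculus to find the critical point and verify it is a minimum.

f(x,y,z) = x^2 + 3y^2 + 2z^2 + 8x - 18y - 12z + 88
df/dx = 2x + (8) = 0 => x = -4
df/dy = 6y + (-18) = 0 => y = 3
df/dz = 4z + (-12) = 0 => z = 3
f(-4,3,3) = 1*(-4)^2 + 3*(3)^2 + 2*(3)^2 + 8*(-4) + -18*(3) + -12*(3) + 88 = 27
Hessian is diagonal with entries 2, 6, 4 > 0, confirmed minimum.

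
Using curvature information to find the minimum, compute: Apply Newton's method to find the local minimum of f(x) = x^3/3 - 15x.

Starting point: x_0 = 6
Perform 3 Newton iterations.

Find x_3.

f(x) = x^3/3 - 15x
f'(x) = x^2 - 15, f''(x) = 2x
Newton update: x_{n+1} = x_n - (x_n^2 - 15)/(2*x_n)
Step 1: x_0 = 6, f'=21, f''=12, x_1 = 17/4
Step 2: x_1 = 17/4, f'=49/16, f''=17/2, x_2 = 529/136
Step 3: x_2 = 529/136, f'=2401/18496, f''=529/68, x_3 = 557281/143888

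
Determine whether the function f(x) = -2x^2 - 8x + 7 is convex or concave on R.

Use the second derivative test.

f(x) = -2x^2 - 8x + 7
f'(x) = -4x - 8
f''(x) = -4
Since f''(x) = -4 < 0 for all x, f is concave on R.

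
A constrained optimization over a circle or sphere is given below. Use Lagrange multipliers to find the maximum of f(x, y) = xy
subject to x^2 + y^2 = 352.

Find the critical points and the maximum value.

Lagrange conditions: y = 2*lambda*x and x = 2*lambda*y
If x = 0 then y = 0, violating the constraint, so x, y != 0.
Dividing: y/x = x/y => x^2 = y^2 => y = x or y = -x
Constraint: 2x^2 = 352 => x^2 = 176 => x = +/-sqrt(176)
Critical points: (sqrt(176), sqrt(176)), (-sqrt(176), -sqrt(176)), (sqrt(176), -sqrt(176)), (-sqrt(176), sqrt(176))
  y = x:  xy = x^2 = 176  at (sqrt(176), sqrt(176)) and (-sqrt(176), -sqrt(176))
  y = -x: xy = -x^2 = -176 at (sqrt(176), -sqrt(176)) and (-sqrt(176), sqrt(176))
Maximum xy = 176 at (sqrt(176), sqrt(176)) and (-sqrt(176), -sqrt(176))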